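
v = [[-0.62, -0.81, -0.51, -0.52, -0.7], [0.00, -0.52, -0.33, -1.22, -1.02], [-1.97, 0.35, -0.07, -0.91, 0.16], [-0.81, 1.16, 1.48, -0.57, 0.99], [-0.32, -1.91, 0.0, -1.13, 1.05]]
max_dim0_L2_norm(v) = 2.46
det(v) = 4.93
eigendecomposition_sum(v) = [[-1.18-0.56j, (-0.27+0.09j), -0.11+0.79j, -0.94-0.75j, -0.12+0.09j], [-1.02+0.69j, -0.06+0.26j, 0.59+0.47j, (-1.06+0.41j), (0.02+0.14j)], [-0.12-0.82j, -0.14-0.11j, -0.46+0.22j, 0.06-0.77j, (-0.09-0.03j)], [0.95+0.86j, (0.28-0j), (0.33-0.72j), 0.68+0.97j, (0.14-0.05j)], [-0.89+0.58j, -0.06+0.22j, 0.51+0.42j, (-0.93+0.34j), 0.01+0.12j]] + [[-1.18+0.56j,(-0.27-0.09j),(-0.11-0.79j),(-0.94+0.75j),-0.12-0.09j],[(-1.02-0.69j),-0.06-0.26j,0.59-0.47j,-1.06-0.41j,0.02-0.14j],[-0.12+0.82j,(-0.14+0.11j),-0.46-0.22j,(0.06+0.77j),(-0.09+0.03j)],[0.95-0.86j,(0.28+0j),0.33+0.72j,(0.68-0.97j),(0.14+0.05j)],[-0.89-0.58j,-0.06-0.22j,0.51-0.42j,(-0.93-0.34j),0.01-0.12j]] + [[0.85+0.46j, -0.22-0.31j, (-0.14-0.56j), 0.68+0.08j, (-0.13-0.09j)], [(0.95-0.76j), -0.47+0.10j, (-0.72-0.11j), 0.42-0.75j, -0.17+0.10j], [(-0.86+0.17j), (0.34+0.09j), (0.42+0.31j), -0.52+0.34j, 0.14-0.01j], [-1.33-0.31j, (0.41+0.35j), (0.4+0.71j), (-0.95+0.15j), 0.21+0.08j], [(0.86-0.54j), (-0.4+0.04j), -0.58-0.16j, (0.42-0.58j), (-0.15+0.07j)]] + [[0.85-0.46j, -0.22+0.31j, -0.14+0.56j, (0.68-0.08j), (-0.13+0.09j)], [0.95+0.76j, (-0.47-0.1j), -0.72+0.11j, (0.42+0.75j), -0.17-0.10j], [(-0.86-0.17j), 0.34-0.09j, 0.42-0.31j, -0.52-0.34j, (0.14+0.01j)], [-1.33+0.31j, 0.41-0.35j, 0.40-0.71j, (-0.95-0.15j), (0.21-0.08j)], [(0.86+0.54j), (-0.4-0.04j), (-0.58+0.16j), (0.42+0.58j), -0.15-0.07j]] + [[0.04+0.00j, (0.16+0j), (-0.02+0j), 0.02+0.00j, (-0.21+0j)],[(0.13+0j), 0.54+0.00j, -0.08+0.00j, 0.06+0.00j, -0.72+0.00j],[-0.01-0.00j, -0.04-0.00j, (0.01-0j), -0.00-0.00j, (0.05-0j)],[(-0.06-0j), (-0.22-0j), (0.03-0j), (-0.03-0j), 0.30-0.00j],[-0.25-0.00j, (-1-0j), (0.15-0j), (-0.11-0j), 1.32-0.00j]]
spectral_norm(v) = 2.91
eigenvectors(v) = [[(-0.5+0j),-0.50-0.00j,(-0.38-0.1j),(-0.38+0.1j),(-0.14+0j)], [-0.24+0.41j,-0.24-0.41j,(-0.3+0.39j),(-0.3-0.39j),(-0.46+0j)], [-0.18-0.27j,-0.18+0.27j,0.32-0.15j,0.32+0.15j,0.03+0.00j], [(0.48+0.14j),(0.48-0.14j),0.55+0.00j,0.55-0.00j,0.19+0.00j], [(-0.22+0.35j),-0.22-0.35j,-0.29+0.29j,(-0.29-0.29j),(0.85+0j)]]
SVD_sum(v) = [[-0.42, -0.85, -0.28, -0.72, -0.04], [-0.41, -0.83, -0.27, -0.71, -0.04], [-0.33, -0.68, -0.22, -0.58, -0.04], [0.19, 0.39, 0.13, 0.33, 0.02], [-0.71, -1.43, -0.47, -1.22, -0.07]] + [[0.18, -0.12, -0.12, 0.09, -0.12], [0.26, -0.16, -0.17, 0.12, -0.17], [-1.06, 0.68, 0.72, -0.5, 0.7], [-1.38, 0.88, 0.94, -0.65, 0.90], [-0.13, 0.08, 0.09, -0.06, 0.08]] + [[-0.25, 0.27, -0.20, -0.06, -0.48], [-0.3, 0.32, -0.24, -0.08, -0.59], [-0.35, 0.38, -0.28, -0.09, -0.68], [0.13, -0.14, 0.10, 0.03, 0.26], [0.53, -0.56, 0.41, 0.14, 1.02]] + [[-0.07,-0.02,-0.07,0.09,0.04], [0.44,0.12,0.40,-0.53,-0.25], [-0.25,-0.07,-0.23,0.30,0.14], [0.26,0.07,0.25,-0.32,-0.15], [-0.02,-0.00,-0.02,0.02,0.01]] + [[-0.06, -0.09, 0.15, 0.09, -0.10], [0.02, 0.03, -0.05, -0.03, 0.03], [0.03, 0.04, -0.06, -0.04, 0.04], [-0.02, -0.04, 0.06, 0.04, -0.04], [0.01, 0.01, -0.01, -0.01, 0.01]]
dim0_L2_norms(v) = [2.24, 2.46, 1.6, 2.05, 1.91]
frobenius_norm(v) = 4.63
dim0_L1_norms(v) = [3.72, 4.75, 2.39, 4.35, 3.92]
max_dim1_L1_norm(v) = 5.01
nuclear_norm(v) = 9.05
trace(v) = -0.73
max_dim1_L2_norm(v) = 2.48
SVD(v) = [[-0.42,-0.1,0.33,-0.13,-0.83], [-0.41,-0.14,0.4,0.76,0.27], [-0.34,0.6,0.47,-0.44,0.35], [0.19,0.78,-0.18,0.46,-0.34], [-0.71,0.07,-0.7,-0.03,0.08]] @ diag([2.907222764564498, 2.8153568750650377, 1.9440447485534722, 1.1054702653962905, 0.28026232563135467]) @ [[0.34, 0.69, 0.23, 0.59, 0.04], [-0.63, 0.4, 0.43, -0.3, 0.41], [-0.39, 0.42, -0.31, -0.1, -0.76], [0.52, 0.14, 0.48, -0.63, -0.30], [0.26, 0.4, -0.66, -0.40, 0.41]]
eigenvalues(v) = [(-1+1.02j), (-1-1.02j), (-0.31+1.09j), (-0.31-1.09j), (1.89+0j)]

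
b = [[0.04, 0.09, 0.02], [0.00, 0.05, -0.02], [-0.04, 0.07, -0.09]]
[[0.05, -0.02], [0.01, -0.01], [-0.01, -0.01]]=b@[[0.53, -0.3], [0.27, -0.11], [0.04, 0.16]]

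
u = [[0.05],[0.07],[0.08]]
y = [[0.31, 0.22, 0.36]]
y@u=[[0.06]]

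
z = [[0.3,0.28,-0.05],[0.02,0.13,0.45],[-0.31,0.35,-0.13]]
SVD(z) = [[-0.02, 0.44, -0.90], [-0.57, 0.73, 0.37], [0.82, 0.52, 0.23]] @ diag([0.49842716750141397, 0.46695106228970723, 0.39965868453347964]) @ [[-0.55, 0.42, -0.73],[-0.03, 0.86, 0.52],[-0.84, -0.31, 0.46]]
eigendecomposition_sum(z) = [[-0.04+0.00j, (0.07-0j), -0.09-0.00j], [0.09-0.00j, (-0.16+0j), (0.21+0j)], [(-0.12+0j), 0.22-0.00j, -0.29-0.00j]] + [[0.17+0.11j,  0.10-0.15j,  0.02-0.15j], [-0.03+0.16j,  (0.15+0.04j),  0.12-0.03j], [-0.10+0.08j,  0.07+0.09j,  0.08+0.04j]] + [[(0.17-0.11j), (0.1+0.15j), 0.02+0.15j], [(-0.03-0.16j), (0.15-0.04j), 0.12+0.03j], [(-0.1-0.08j), 0.07-0.09j, (0.08-0.04j)]]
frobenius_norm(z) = 0.79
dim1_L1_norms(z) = [0.63, 0.6, 0.79]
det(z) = -0.09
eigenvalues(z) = [(-0.49+0j), (0.39+0.19j), (0.39-0.19j)]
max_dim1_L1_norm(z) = 0.79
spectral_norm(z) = 0.50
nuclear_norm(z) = 1.37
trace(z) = 0.30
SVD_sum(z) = [[0.01, -0.00, 0.01], [0.16, -0.12, 0.21], [-0.22, 0.17, -0.30]] + [[-0.01, 0.17, 0.11], [-0.01, 0.29, 0.18], [-0.01, 0.21, 0.13]] + [[0.3, 0.11, -0.16],[-0.12, -0.05, 0.07],[-0.08, -0.03, 0.04]]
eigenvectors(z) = [[0.25+0.00j, (-0.7+0j), -0.70-0.00j], [-0.57+0.00j, (-0.21-0.54j), (-0.21+0.54j)], [0.78+0.00j, 0.13-0.40j, (0.13+0.4j)]]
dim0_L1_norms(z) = [0.63, 0.76, 0.63]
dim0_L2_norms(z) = [0.43, 0.47, 0.47]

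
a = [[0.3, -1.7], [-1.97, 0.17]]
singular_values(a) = [2.11, 1.57]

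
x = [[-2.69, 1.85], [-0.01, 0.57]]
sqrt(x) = [[-0.00+1.64j, 0.43-0.93j], [(-0+0.01j), 0.75-0.00j]]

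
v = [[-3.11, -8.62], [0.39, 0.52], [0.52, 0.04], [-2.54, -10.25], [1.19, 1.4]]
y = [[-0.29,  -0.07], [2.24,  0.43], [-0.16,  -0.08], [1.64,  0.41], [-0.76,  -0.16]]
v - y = [[-2.82, -8.55], [-1.85, 0.09], [0.68, 0.12], [-4.18, -10.66], [1.95, 1.56]]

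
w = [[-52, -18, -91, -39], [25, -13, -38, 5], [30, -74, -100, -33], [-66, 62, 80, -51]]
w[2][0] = 30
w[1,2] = -38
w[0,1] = -18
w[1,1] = -13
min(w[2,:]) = -100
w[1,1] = -13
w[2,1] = -74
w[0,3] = -39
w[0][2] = -91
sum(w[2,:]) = -177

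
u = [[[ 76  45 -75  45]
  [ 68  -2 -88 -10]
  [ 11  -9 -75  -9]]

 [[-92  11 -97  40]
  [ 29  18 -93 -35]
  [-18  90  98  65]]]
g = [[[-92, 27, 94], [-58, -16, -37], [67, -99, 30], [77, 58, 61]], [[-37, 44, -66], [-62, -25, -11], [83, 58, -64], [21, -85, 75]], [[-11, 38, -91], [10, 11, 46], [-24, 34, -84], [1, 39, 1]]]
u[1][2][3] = 65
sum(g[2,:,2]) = -128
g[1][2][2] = -64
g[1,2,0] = 83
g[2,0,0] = -11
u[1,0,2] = -97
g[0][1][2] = -37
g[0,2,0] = 67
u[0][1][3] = -10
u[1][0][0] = -92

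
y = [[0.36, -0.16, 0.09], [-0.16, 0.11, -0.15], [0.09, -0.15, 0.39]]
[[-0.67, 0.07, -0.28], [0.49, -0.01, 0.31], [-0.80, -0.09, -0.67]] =y @ [[-0.95, -0.19, -0.47],[1.27, -1.21, -0.24],[-1.35, -0.64, -1.71]]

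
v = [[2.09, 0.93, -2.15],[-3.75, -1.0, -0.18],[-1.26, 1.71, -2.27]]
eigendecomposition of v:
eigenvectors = [[(-0.63+0j), -0.14+0.25j, -0.14-0.25j], [(0.66+0j), -0.69+0.00j, (-0.69-0j)], [0.40+0.00j, (-0.37+0.56j), (-0.37-0.56j)]]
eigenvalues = [(2.49+0j), (-1.84+1.52j), (-1.84-1.52j)]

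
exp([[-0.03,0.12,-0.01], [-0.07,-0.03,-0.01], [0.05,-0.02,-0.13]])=[[0.97,  0.12,  -0.01], [-0.07,  0.97,  -0.01], [0.05,  -0.02,  0.88]]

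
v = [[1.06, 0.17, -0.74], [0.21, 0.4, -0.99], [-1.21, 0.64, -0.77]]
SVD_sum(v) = [[0.32, -0.16, 0.2], [-0.37, 0.19, -0.23], [-1.23, 0.62, -0.76]] + [[0.74,0.31,-0.95], [0.58,0.24,-0.75], [0.02,0.01,-0.02]] + [[0.0,0.02,0.01], [-0.01,-0.03,-0.01], [0.00,0.01,0.01]]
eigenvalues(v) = [1.44, -0.62, -0.13]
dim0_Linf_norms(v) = [1.21, 0.64, 0.99]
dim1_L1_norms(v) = [1.97, 1.6, 2.62]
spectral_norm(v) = 1.69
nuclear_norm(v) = 3.31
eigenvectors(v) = [[0.83, 0.25, 0.19],[0.47, 0.65, 0.85],[-0.32, 0.72, 0.50]]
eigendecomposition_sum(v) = [[1.30, -0.04, -0.42], [0.74, -0.02, -0.24], [-0.5, 0.02, 0.16]] + [[-0.30,0.28,-0.36], [-0.76,0.72,-0.93], [-0.85,0.79,-1.04]] + [[0.05, -0.06, 0.04], [0.23, -0.29, 0.18], [0.14, -0.17, 0.11]]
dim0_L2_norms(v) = [1.62, 0.77, 1.46]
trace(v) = 0.69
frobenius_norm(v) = 2.31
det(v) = 0.12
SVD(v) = [[-0.24, -0.78, 0.57], [0.28, -0.62, -0.73], [0.93, -0.02, 0.37]] @ diag([1.6886881337664423, 1.580270695395166, 0.04446252525094849]) @ [[-0.78, 0.39, -0.48], [-0.60, -0.25, 0.76], [0.18, 0.88, 0.43]]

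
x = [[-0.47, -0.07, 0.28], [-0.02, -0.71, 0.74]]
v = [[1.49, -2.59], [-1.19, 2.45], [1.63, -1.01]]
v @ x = [[-0.65, 1.73, -1.5], [0.51, -1.66, 1.48], [-0.75, 0.6, -0.29]]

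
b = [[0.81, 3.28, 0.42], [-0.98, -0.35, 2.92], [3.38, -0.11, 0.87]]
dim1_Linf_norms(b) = [3.28, 2.92, 3.38]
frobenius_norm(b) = 5.78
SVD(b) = [[-0.66,-0.02,-0.75],  [0.19,-0.97,-0.15],  [-0.73,-0.24,0.64]] @ diag([3.8536975738923833, 3.068509139885459, 3.0210704505878976]) @ [[-0.83, -0.55, -0.09], [0.04, 0.10, -0.99], [0.56, -0.83, -0.06]]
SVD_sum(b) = [[2.09,1.40,0.23], [-0.61,-0.41,-0.07], [2.33,1.56,0.26]] + [[-0.00, -0.01, 0.05], [-0.12, -0.30, 2.96], [-0.03, -0.08, 0.73]] + [[-1.28, 1.88, 0.14], [-0.25, 0.36, 0.03], [1.08, -1.60, -0.12]]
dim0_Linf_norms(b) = [3.38, 3.28, 2.92]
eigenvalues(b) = [(-1.11+2.98j), (-1.11-2.98j), (3.54+0j)]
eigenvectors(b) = [[(0.25+0.5j),  (0.25-0.5j),  (0.58+0j)], [-0.63+0.00j,  -0.63-0.00j,  0.39+0.00j], [(0.25-0.48j),  0.25+0.48j,  (0.72+0j)]]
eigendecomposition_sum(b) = [[(-0.22+1.02j),1.13-0.06j,(-0.44-0.79j)], [(-0.91-0.74j),-0.52+1.17j,(1.02-0.04j)], [(0.92-0.4j),(-0.68-0.85j),-0.37+0.79j]] + [[-0.22-1.02j, (1.13+0.06j), -0.44+0.79j], [-0.91+0.74j, -0.52-1.17j, (1.02+0.04j)], [0.92+0.40j, (-0.68+0.85j), (-0.37-0.79j)]] + [[1.25-0.00j, (1.01-0j), (1.3+0j)],[0.84-0.00j, (0.68-0j), (0.88+0j)],[1.54-0.00j, 1.25-0.00j, 1.61+0.00j]]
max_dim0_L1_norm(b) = 5.17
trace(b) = 1.33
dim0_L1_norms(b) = [5.17, 3.74, 4.21]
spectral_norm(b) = 3.85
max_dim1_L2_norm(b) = 3.49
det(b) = 35.72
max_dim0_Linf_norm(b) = 3.38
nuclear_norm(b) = 9.94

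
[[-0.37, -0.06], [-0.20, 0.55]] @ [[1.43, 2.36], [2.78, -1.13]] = [[-0.70,-0.81], [1.24,-1.09]]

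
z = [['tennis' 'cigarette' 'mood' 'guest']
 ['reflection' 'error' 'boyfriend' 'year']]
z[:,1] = ['cigarette', 'error']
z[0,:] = ['tennis', 'cigarette', 'mood', 'guest']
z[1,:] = ['reflection', 'error', 'boyfriend', 'year']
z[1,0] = 'reflection'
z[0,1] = 'cigarette'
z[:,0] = ['tennis', 'reflection']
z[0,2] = 'mood'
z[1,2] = 'boyfriend'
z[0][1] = 'cigarette'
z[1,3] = 'year'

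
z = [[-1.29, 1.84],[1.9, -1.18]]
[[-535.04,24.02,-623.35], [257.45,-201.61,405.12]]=z@[[-79.86,-173.58,5.0], [-346.77,-108.64,-335.27]]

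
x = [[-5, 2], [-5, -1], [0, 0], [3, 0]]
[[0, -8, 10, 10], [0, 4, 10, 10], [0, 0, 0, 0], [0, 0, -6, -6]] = x @ [[0, 0, -2, -2], [0, -4, 0, 0]]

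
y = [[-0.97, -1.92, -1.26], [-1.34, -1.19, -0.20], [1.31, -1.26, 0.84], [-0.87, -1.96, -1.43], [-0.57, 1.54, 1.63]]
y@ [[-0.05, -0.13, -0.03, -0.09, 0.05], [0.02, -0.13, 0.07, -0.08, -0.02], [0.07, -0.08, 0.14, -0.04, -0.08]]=[[-0.08,0.48,-0.28,0.29,0.09], [0.03,0.34,-0.07,0.22,-0.03], [-0.03,-0.07,-0.01,-0.05,0.02], [-0.1,0.48,-0.31,0.29,0.11], [0.17,-0.26,0.35,-0.14,-0.19]]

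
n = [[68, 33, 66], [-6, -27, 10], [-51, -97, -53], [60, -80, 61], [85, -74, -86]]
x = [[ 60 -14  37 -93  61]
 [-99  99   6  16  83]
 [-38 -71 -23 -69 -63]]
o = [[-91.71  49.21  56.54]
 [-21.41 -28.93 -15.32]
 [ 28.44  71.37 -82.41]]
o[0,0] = -91.71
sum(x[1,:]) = 105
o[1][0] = -21.41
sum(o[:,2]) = -41.19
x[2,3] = -69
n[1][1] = -27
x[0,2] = 37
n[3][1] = -80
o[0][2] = 56.54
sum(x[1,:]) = 105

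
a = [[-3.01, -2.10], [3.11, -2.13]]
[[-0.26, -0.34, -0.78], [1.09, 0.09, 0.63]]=a @ [[0.22, 0.07, 0.23],  [-0.19, 0.06, 0.04]]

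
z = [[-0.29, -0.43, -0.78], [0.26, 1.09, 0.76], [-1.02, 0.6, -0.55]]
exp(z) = [[1.01, -1.10, -0.85], [-0.01, 3.36, 1.16], [-0.74, 1.29, 1.16]]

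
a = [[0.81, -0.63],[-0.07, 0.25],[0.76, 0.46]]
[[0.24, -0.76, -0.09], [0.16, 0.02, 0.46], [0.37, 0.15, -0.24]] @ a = [[0.18, -0.38],[0.48, 0.12],[0.11, -0.31]]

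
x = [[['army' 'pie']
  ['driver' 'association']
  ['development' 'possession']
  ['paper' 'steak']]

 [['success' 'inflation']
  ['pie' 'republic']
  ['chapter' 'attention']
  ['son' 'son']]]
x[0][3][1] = 'steak'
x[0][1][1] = 'association'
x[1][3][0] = 'son'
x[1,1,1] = 'republic'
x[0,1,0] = 'driver'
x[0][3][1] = 'steak'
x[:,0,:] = [['army', 'pie'], ['success', 'inflation']]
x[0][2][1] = 'possession'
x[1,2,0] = 'chapter'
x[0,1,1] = 'association'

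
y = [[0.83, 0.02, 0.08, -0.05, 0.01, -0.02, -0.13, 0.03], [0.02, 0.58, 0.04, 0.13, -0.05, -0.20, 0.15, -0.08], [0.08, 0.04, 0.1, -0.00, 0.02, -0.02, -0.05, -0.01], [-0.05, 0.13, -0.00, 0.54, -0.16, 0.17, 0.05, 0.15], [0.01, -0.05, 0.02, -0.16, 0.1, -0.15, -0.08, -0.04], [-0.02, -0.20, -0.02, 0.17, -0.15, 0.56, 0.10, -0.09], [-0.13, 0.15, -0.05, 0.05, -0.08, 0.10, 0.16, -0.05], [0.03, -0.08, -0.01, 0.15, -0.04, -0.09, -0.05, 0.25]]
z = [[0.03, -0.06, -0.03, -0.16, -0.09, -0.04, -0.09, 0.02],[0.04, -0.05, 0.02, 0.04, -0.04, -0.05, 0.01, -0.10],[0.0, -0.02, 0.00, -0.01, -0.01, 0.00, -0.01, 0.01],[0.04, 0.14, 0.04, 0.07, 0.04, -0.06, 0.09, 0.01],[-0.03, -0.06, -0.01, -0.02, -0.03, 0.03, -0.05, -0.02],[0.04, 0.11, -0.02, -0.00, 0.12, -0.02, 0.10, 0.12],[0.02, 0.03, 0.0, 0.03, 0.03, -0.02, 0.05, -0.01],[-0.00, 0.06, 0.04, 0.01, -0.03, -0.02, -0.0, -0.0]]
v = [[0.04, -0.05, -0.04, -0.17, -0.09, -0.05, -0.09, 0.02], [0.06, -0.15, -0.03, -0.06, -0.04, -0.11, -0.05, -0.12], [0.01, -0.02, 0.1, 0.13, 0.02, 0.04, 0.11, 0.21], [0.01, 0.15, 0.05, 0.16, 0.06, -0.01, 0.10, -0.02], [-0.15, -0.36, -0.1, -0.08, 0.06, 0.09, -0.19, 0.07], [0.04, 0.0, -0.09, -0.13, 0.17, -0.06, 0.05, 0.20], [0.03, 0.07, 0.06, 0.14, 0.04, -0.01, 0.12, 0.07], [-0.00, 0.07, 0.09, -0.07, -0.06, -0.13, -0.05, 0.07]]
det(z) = 0.00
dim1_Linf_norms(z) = [0.16, 0.1, 0.02, 0.14, 0.06, 0.12, 0.05, 0.06]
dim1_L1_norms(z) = [0.52, 0.35, 0.06, 0.49, 0.25, 0.53, 0.19, 0.16]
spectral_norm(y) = 0.92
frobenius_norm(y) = 1.50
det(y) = -0.00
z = y @ v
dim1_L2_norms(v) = [0.23, 0.25, 0.29, 0.25, 0.47, 0.32, 0.22, 0.21]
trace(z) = 0.05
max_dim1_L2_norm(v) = 0.47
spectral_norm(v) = 0.58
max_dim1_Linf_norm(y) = 0.83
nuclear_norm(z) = 0.81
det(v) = 0.00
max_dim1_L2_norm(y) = 0.85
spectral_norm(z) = 0.34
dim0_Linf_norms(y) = [0.83, 0.58, 0.1, 0.54, 0.16, 0.56, 0.16, 0.25]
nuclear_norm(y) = 3.12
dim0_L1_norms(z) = [0.2, 0.53, 0.16, 0.34, 0.39, 0.24, 0.4, 0.29]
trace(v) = 0.34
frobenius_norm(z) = 0.43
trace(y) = 3.12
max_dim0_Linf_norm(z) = 0.16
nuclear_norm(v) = 1.82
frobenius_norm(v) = 0.83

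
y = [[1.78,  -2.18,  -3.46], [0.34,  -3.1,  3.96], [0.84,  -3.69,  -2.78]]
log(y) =[[0.37, -1.65, 0.79],[-0.35, 1.25, 2.55],[0.19, -2.04, 1.69]]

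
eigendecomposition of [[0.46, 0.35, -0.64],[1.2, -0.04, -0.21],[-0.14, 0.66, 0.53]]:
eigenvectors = [[0.48+0.00j, 0.49+0.19j, 0.49-0.19j], [(-0.75+0j), 0.63+0.00j, (0.63-0j)], [0.46+0.00j, 0.23-0.52j, (0.23+0.52j)]]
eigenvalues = [(-0.69+0j), (0.82+0.54j), (0.82-0.54j)]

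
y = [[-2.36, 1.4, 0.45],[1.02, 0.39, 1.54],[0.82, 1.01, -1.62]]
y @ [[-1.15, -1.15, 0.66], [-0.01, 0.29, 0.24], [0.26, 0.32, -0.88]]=[[2.82,3.26,-1.62],[-0.78,-0.57,-0.59],[-1.37,-1.17,2.21]]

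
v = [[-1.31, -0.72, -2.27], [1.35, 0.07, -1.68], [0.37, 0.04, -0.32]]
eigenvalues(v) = [(-0.78+1.26j), (-0.78-1.26j), (0.01+0j)]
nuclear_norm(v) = 4.86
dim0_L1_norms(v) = [3.03, 0.83, 4.27]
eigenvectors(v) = [[(0.23-0.64j), 0.23+0.64j, 0.25+0.00j], [(-0.71+0j), -0.71-0.00j, -0.96+0.00j], [-0.18+0.02j, (-0.18-0.02j), (0.16+0j)]]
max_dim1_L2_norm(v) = 2.72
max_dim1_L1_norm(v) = 4.3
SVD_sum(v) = [[-0.41, -0.52, -2.46],  [-0.23, -0.28, -1.34],  [-0.04, -0.05, -0.23]] + [[-0.9, -0.2, 0.19], [1.58, 0.35, -0.34], [0.41, 0.09, -0.09]] + [[0.0,-0.00,0.00], [-0.00,0.0,-0.00], [0.0,-0.00,0.0]]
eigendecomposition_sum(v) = [[-0.66+0.45j, -0.36-0.09j, -1.14-1.24j], [0.68+0.49j, (0.03+0.39j), (-0.83+1.57j)], [0.18+0.10j, (0.02+0.1j), -0.16+0.42j]] + [[(-0.66-0.45j), (-0.36+0.09j), -1.14+1.24j], [0.68-0.49j, 0.03-0.39j, -0.83-1.57j], [(0.18-0.1j), 0.02-0.10j, -0.16-0.42j]] + [[-0j, (-0+0j), -0j], [(-0+0j), -0j, -0.02+0.00j], [-0j, (-0+0j), 0.00-0.00j]]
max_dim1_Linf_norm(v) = 2.27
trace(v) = -1.56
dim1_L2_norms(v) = [2.72, 2.16, 0.49]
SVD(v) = [[-0.88, 0.48, 0.03], [-0.48, -0.85, -0.23], [-0.08, -0.22, 0.97]] @ diag([2.9143746853747476, 1.945382754993753, 0.002475847280563068]) @ [[0.16, 0.2, 0.97], [-0.96, -0.21, 0.21], [0.25, -0.96, 0.16]]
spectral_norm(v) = 2.91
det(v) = 0.01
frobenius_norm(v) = 3.50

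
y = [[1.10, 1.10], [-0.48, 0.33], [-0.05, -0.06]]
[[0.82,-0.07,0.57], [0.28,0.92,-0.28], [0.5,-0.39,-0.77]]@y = [[0.91, 0.84], [-0.12, 0.63], [0.78, 0.47]]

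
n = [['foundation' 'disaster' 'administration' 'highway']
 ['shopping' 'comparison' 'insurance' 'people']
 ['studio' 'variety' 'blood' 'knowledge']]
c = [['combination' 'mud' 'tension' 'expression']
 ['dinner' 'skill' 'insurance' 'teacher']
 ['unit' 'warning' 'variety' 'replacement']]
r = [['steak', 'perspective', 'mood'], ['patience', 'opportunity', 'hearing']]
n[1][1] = 'comparison'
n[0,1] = 'disaster'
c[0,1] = 'mud'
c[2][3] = 'replacement'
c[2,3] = 'replacement'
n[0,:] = ['foundation', 'disaster', 'administration', 'highway']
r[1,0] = 'patience'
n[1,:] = ['shopping', 'comparison', 'insurance', 'people']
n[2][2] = 'blood'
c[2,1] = 'warning'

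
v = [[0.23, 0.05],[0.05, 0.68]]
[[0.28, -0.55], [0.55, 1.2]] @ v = [[0.04, -0.36], [0.19, 0.84]]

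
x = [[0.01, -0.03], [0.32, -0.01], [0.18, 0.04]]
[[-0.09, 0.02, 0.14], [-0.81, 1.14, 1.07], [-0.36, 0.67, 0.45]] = x@ [[-2.47,3.58,3.25], [2.13,0.52,-3.44]]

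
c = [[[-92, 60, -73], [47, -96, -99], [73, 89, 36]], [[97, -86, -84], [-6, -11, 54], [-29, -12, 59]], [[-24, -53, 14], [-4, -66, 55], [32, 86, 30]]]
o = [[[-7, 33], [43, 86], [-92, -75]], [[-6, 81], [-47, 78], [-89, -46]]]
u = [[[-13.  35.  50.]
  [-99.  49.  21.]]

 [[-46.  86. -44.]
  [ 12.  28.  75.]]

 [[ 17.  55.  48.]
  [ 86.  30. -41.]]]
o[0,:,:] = [[-7, 33], [43, 86], [-92, -75]]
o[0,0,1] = 33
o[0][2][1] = -75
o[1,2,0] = -89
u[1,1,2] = 75.0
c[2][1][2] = 55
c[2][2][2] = 30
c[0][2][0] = 73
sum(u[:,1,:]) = 161.0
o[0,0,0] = -7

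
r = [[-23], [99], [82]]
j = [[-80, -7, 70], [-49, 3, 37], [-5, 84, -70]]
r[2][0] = 82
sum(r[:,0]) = 158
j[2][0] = -5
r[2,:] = [82]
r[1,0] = 99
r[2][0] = 82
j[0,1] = -7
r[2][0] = 82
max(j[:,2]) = 70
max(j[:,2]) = 70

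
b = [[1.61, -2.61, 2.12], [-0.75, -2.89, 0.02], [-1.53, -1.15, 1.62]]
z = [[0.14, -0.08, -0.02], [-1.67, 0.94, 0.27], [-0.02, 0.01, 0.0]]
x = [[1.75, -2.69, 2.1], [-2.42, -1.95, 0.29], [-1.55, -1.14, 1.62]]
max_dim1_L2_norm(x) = 3.84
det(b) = -18.14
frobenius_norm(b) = 5.39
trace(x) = 1.42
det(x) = -14.84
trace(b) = 0.34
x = b + z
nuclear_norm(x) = 8.68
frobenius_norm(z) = 1.94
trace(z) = 1.08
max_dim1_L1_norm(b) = 6.34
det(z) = 0.00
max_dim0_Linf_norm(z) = 1.67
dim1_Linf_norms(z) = [0.14, 1.67, 0.02]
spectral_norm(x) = 4.29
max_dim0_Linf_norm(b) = 2.89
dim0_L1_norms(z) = [1.83, 1.03, 0.29]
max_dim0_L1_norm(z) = 1.83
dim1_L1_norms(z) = [0.24, 2.88, 0.03]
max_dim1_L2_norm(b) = 3.73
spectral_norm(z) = 1.94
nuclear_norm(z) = 1.95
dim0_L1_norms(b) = [3.89, 6.65, 3.76]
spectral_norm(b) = 4.54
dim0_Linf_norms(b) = [1.61, 2.89, 2.12]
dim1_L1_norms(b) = [6.34, 3.66, 4.3]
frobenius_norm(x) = 5.55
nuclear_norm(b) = 8.60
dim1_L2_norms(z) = [0.16, 1.94, 0.02]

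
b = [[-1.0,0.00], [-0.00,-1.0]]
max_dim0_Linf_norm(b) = 1.0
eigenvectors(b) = [[1.00, 0.00], [0.00, 1.0]]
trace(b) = -2.00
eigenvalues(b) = [-1.0, -1.0]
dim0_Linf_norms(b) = [1.0, 1.0]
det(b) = 1.00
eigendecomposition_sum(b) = [[-1.0, -0.00], [-0.0, -0.00]] + [[-0.0, -0.0], [-0.0, -1.00]]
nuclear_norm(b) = 2.00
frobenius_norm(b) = 1.41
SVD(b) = [[1.0, 0.0], [0.00, 1.0]] @ diag([1.0, 1.0]) @ [[-1.0, -0.00], [-0.00, -1.0]]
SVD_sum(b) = [[-1.00, 0.00],[0.0, 0.0]] + [[0.00, 0.0], [0.00, -1.00]]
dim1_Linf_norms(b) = [1.0, 1.0]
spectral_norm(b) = 1.00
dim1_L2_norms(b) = [1.0, 1.0]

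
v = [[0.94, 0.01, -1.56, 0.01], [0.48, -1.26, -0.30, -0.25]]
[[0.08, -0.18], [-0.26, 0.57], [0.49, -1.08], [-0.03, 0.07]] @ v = [[-0.01,0.23,-0.07,0.05], [0.03,-0.72,0.23,-0.15], [-0.06,1.37,-0.44,0.27], [0.01,-0.09,0.03,-0.02]]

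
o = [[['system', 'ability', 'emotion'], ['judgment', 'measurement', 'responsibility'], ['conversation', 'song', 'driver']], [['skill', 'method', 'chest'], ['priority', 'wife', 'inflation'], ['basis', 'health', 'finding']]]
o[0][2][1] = 'song'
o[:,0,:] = [['system', 'ability', 'emotion'], ['skill', 'method', 'chest']]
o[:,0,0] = ['system', 'skill']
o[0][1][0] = 'judgment'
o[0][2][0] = 'conversation'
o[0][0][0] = 'system'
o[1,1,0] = 'priority'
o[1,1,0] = 'priority'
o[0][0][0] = 'system'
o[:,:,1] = [['ability', 'measurement', 'song'], ['method', 'wife', 'health']]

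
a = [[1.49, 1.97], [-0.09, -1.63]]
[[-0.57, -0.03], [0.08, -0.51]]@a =[[-0.85, -1.07], [0.17, 0.99]]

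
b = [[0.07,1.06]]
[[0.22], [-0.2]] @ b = [[0.02,  0.23],[-0.01,  -0.21]]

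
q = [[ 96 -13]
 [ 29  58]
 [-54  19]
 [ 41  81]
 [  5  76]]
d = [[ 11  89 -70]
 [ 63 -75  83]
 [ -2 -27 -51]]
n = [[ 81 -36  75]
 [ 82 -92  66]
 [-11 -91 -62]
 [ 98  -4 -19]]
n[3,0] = 98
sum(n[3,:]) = 75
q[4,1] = 76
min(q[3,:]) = 41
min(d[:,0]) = -2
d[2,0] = -2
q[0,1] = -13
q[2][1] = 19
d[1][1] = -75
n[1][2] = 66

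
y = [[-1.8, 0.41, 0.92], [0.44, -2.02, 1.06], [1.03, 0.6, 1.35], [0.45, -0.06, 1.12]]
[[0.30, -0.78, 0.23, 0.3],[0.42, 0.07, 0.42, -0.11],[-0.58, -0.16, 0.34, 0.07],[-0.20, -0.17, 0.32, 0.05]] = y @ [[-0.28, 0.27, -0.0, -0.1], [-0.31, -0.12, -0.06, 0.08], [-0.08, -0.27, 0.28, 0.09]]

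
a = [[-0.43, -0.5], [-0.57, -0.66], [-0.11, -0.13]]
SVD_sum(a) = [[-0.43, -0.5],[-0.57, -0.66],[-0.11, -0.13]] + [[0.0, -0.0],  [-0.0, 0.00],  [0.00, -0.00]]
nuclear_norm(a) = 1.11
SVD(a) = [[-0.6,0.38], [-0.79,-0.45], [-0.15,0.81]] @ diag([1.106524434759327, 0.0019171021234800829]) @ [[0.65, 0.76], [0.76, -0.65]]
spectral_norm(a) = 1.11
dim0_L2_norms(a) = [0.72, 0.84]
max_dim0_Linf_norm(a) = 0.66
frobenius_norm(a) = 1.11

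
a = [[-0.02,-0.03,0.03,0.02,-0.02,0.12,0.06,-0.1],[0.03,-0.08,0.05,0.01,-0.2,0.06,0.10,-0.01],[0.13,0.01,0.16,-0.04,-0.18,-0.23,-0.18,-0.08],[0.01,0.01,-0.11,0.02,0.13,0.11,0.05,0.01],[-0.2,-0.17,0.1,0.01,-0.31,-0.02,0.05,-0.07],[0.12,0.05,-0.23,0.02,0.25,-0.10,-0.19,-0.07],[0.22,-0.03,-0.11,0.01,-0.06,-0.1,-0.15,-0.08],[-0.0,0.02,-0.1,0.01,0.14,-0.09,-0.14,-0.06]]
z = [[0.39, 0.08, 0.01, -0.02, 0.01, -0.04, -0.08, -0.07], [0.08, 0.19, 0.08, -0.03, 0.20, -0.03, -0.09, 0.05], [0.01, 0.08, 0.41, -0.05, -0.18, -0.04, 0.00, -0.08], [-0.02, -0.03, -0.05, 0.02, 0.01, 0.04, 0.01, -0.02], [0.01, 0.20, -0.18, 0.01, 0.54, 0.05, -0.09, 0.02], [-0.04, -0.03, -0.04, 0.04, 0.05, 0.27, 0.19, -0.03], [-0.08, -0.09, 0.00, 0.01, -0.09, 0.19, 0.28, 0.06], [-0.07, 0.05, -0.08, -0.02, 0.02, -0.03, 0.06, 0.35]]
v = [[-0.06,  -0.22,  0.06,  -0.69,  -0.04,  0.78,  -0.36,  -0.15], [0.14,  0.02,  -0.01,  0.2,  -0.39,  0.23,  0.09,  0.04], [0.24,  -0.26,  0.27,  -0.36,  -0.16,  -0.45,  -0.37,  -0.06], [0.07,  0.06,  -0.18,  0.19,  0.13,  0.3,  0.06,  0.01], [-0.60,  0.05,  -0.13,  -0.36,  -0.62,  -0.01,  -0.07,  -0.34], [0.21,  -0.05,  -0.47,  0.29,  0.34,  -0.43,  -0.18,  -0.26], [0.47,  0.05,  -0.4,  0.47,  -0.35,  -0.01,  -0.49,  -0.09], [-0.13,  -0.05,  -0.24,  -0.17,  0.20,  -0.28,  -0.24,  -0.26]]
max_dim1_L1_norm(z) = 1.1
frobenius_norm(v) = 2.35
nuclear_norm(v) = 5.31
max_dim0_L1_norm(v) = 2.73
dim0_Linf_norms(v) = [0.6, 0.26, 0.47, 0.69, 0.62, 0.78, 0.49, 0.34]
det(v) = 0.00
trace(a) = -0.54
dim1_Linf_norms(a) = [0.12, 0.2, 0.23, 0.13, 0.31, 0.25, 0.22, 0.14]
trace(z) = 2.45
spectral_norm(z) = 0.73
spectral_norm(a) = 0.67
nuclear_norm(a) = 1.81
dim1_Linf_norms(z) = [0.39, 0.2, 0.41, 0.05, 0.54, 0.27, 0.28, 0.35]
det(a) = 0.00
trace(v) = -1.38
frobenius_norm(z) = 1.13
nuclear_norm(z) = 2.45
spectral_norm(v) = 1.41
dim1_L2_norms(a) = [0.18, 0.25, 0.41, 0.21, 0.43, 0.43, 0.32, 0.25]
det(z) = 0.00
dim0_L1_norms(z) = [0.7, 0.75, 0.85, 0.2, 1.1, 0.69, 0.8, 0.68]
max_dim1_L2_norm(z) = 0.61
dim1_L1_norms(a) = [0.4, 0.54, 1.01, 0.45, 0.93, 1.03, 0.76, 0.56]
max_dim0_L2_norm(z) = 0.61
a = v @ z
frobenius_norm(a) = 0.92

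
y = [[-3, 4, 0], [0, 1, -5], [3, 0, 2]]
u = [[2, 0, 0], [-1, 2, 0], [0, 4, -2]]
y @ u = [[-10, 8, 0], [-1, -18, 10], [6, 8, -4]]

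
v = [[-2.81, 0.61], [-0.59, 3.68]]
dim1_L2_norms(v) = [2.88, 3.73]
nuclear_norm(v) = 6.49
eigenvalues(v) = [-2.75, 3.62]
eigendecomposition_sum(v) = [[-2.78, 0.26], [-0.25, 0.02]] + [[-0.03, 0.35], [-0.34, 3.66]]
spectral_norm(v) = 3.99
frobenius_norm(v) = 4.71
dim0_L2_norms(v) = [2.87, 3.73]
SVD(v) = [[0.46, 0.89], [0.89, -0.46]] @ diag([3.9861125679060487, 2.503918248661774]) @ [[-0.45, 0.89], [-0.89, -0.45]]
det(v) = -9.98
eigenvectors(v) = [[-1.0, -0.09], [-0.09, -1.0]]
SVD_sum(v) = [[-0.82, 1.62],[-1.61, 3.16]] + [[-1.99, -1.01], [1.02, 0.52]]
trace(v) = 0.87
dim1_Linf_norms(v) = [2.81, 3.68]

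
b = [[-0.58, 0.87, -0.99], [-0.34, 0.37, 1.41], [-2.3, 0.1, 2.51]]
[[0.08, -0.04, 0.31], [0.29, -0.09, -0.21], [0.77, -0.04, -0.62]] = b @ [[-0.19, -0.03, 0.08], [0.11, -0.11, 0.20], [0.13, -0.04, -0.18]]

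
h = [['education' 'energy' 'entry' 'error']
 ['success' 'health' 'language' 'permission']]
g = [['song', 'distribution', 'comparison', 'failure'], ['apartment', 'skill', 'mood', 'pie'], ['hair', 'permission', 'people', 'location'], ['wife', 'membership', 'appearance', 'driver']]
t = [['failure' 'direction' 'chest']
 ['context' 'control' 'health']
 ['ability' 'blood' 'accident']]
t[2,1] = 'blood'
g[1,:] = ['apartment', 'skill', 'mood', 'pie']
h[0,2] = 'entry'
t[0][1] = 'direction'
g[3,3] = 'driver'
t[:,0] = ['failure', 'context', 'ability']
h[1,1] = 'health'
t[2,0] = 'ability'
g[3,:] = ['wife', 'membership', 'appearance', 'driver']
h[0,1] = 'energy'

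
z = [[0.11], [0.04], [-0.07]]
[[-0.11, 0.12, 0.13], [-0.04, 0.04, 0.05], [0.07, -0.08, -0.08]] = z@[[-0.98,1.1,1.17]]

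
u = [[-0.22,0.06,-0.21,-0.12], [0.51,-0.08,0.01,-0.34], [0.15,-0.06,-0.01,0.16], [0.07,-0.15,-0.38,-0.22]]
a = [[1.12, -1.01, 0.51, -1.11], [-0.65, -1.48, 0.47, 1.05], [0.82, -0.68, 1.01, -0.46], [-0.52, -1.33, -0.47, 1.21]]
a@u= [[-0.76, 0.28, 0.17, 0.53],  [-0.47, -0.11, -0.28, 0.43],  [-0.41, 0.11, -0.01, 0.4],  [-0.55, -0.08, -0.36, 0.17]]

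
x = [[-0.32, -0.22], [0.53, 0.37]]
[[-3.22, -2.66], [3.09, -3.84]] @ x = [[-0.38,-0.28], [-3.02,-2.10]]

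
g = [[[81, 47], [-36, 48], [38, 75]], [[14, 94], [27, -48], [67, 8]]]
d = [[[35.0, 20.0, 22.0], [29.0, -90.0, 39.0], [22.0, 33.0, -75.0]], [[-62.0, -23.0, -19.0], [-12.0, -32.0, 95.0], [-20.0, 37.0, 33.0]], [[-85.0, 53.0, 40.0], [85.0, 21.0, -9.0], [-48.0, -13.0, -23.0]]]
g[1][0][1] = 94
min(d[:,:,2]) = -75.0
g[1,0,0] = 14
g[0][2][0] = 38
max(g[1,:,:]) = 94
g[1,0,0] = 14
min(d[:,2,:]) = -75.0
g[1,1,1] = -48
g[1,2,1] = 8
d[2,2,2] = -23.0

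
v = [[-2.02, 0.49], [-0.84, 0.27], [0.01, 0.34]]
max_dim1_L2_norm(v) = 2.08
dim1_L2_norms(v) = [2.08, 0.88, 0.34]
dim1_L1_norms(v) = [2.51, 1.11, 0.35]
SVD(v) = [[-0.92, 0.10],[-0.39, -0.15],[-0.03, -0.98]] @ diag([2.258562232126606, 0.3370410117645645]) @ [[0.97,-0.25],[-0.25,-0.97]]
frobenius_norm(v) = 2.28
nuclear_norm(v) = 2.60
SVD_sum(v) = [[-2.01, 0.52], [-0.85, 0.22], [-0.07, 0.02]] + [[-0.01, -0.03],  [0.01, 0.05],  [0.08, 0.32]]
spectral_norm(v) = 2.26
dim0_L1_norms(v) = [2.87, 1.1]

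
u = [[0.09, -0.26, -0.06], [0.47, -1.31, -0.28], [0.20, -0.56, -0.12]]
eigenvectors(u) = [[0.18, 0.92, -0.7], [0.90, 0.27, -0.38], [0.39, 0.30, 0.6]]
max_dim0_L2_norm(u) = 1.45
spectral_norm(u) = 1.57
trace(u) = -1.34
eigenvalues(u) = [-1.34, -0.01, 0.0]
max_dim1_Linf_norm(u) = 1.31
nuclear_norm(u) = 1.58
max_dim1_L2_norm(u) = 1.42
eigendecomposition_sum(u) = [[0.09,-0.26,-0.06], [0.47,-1.31,-0.28], [0.2,-0.56,-0.12]] + [[-0.0, 0.0, -0.00], [-0.0, 0.00, -0.00], [-0.0, 0.0, -0.0]] + [[0.00, 0.0, -0.00], [0.0, 0.0, -0.00], [-0.00, -0.00, 0.0]]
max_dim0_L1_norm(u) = 2.13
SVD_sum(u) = [[0.09, -0.26, -0.06], [0.47, -1.31, -0.28], [0.20, -0.56, -0.12]] + [[-0.0, -0.0, -0.00], [0.00, 0.0, 0.00], [-0.00, -0.00, -0.00]] + [[0.00, 0.00, -0.00], [0.00, 0.0, -0.00], [-0.00, -0.0, 0.0]]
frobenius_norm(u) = 1.57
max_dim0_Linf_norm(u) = 1.31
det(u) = 0.00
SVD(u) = [[-0.18, 0.97, -0.13], [-0.9, -0.22, -0.37], [-0.39, 0.05, 0.92]] @ diag([1.5692898073673751, 0.00541096938531673, 0.00047106600127521547]) @ [[-0.33, 0.92, 0.2], [-0.59, -0.04, -0.81], [-0.74, -0.38, 0.55]]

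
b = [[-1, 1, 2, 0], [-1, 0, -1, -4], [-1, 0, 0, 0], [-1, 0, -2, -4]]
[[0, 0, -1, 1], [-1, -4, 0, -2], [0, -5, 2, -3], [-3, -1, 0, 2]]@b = [[0, 0, -2, -4], [7, -1, 6, 24], [6, 0, 11, 32], [2, -3, -9, -4]]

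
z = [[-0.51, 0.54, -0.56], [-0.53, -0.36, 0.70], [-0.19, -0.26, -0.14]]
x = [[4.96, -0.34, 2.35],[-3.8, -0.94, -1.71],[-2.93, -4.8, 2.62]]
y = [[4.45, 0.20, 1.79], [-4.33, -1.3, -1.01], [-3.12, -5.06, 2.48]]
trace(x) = 6.64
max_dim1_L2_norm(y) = 6.44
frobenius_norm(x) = 9.33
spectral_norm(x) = 7.49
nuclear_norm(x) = 13.54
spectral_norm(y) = 7.91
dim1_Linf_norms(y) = [4.45, 4.33, 5.06]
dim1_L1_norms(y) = [6.44, 6.64, 10.66]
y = x + z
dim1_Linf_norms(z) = [0.56, 0.7, 0.26]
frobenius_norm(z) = 1.37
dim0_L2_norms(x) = [6.9, 4.9, 3.91]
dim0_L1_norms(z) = [1.23, 1.16, 1.4]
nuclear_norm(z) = 2.18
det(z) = -0.27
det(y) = -2.35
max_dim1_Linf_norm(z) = 0.7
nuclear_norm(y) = 12.81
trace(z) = -1.01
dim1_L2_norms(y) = [4.8, 4.63, 6.44]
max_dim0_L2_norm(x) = 6.9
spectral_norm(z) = 1.10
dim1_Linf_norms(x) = [4.96, 3.8, 4.8]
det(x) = -21.62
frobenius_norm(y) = 9.27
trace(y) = 5.63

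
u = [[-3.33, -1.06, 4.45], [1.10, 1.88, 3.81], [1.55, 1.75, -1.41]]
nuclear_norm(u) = 11.20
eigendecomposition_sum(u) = [[0.1, 0.23, 0.27], [0.99, 2.32, 2.71], [0.39, 0.9, 1.06]] + [[-3.02, -1.68, 5.07],[-0.23, -0.12, 0.38],[1.3, 0.72, -2.18]] + [[-0.41,0.39,-0.89], [0.33,-0.31,0.72], [-0.13,0.13,-0.29]]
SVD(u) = [[-0.85, 0.27, 0.45], [-0.42, -0.87, -0.26], [0.33, -0.41, 0.85]] @ diag([6.529667649100798, 3.94507999797262, 0.726900407127969]) @ [[0.44, 0.11, -0.89], [-0.63, -0.67, -0.39], [-0.64, 0.74, -0.23]]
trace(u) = -2.86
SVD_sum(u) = [[-2.44, -0.58, 4.94], [-1.2, -0.29, 2.42], [0.94, 0.22, -1.89]] + [[-0.68,-0.72,-0.42], [2.18,2.30,1.35], [1.01,1.07,0.63]] + [[-0.21, 0.24, -0.07], [0.12, -0.14, 0.04], [-0.4, 0.46, -0.14]]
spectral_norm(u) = 6.53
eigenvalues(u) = [3.47, -5.32, -1.01]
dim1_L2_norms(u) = [5.66, 4.39, 2.73]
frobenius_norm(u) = 7.66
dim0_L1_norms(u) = [5.98, 4.69, 9.67]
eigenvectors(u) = [[0.09, 0.92, 0.75], [0.93, 0.07, -0.61], [0.36, -0.39, 0.25]]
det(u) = 18.72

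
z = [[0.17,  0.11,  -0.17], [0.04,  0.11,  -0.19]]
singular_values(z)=[0.33, 0.09]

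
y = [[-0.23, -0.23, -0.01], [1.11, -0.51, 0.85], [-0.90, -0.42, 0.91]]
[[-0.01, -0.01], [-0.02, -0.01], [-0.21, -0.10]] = y @ [[0.09,0.04], [-0.03,-0.01], [-0.16,-0.07]]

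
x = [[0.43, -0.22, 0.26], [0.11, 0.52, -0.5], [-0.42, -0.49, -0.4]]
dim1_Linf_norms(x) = [0.43, 0.52, 0.49]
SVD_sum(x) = [[0.19, 0.16, 0.13], [0.10, 0.09, 0.07], [-0.51, -0.43, -0.33]] + [[0.06, -0.28, 0.28],  [-0.1, 0.49, -0.49],  [0.00, -0.0, 0.0]] + [[0.18, -0.10, -0.14], [0.10, -0.06, -0.08], [0.09, -0.05, -0.07]]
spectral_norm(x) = 0.81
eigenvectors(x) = [[(-0.14+0j), -0.72+0.00j, (-0.72-0j)], [0.43+0.00j, (0.45+0.47j), 0.45-0.47j], [0.89+0.00j, (0.03-0.25j), (0.03+0.25j)]]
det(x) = -0.21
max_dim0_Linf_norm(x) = 0.52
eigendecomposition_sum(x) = [[0.03-0.00j,0.04-0.00j,0.07+0.00j], [-0.08+0.00j,-0.12+0.00j,(-0.23-0j)], [(-0.17+0j),(-0.25+0j),(-0.48-0j)]] + [[(0.2+0.34j), (-0.13+0.36j), (0.09-0.12j)], [0.10-0.35j, (0.32-0.14j), -0.14+0.01j], [-0.12+0.06j, (-0.12-0.06j), 0.04+0.04j]] + [[(0.2-0.34j), -0.13-0.36j, (0.09+0.12j)], [0.10+0.35j, 0.32+0.14j, (-0.14-0.01j)], [-0.12-0.06j, (-0.12+0.06j), (0.04-0.04j)]]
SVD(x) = [[0.35, 0.49, -0.8], [0.19, -0.87, -0.46], [-0.92, 0.01, -0.39]] @ diag([0.814664248007705, 0.8033050790481838, 0.3176839829035007]) @ [[0.68, 0.58, 0.45], [0.14, -0.70, 0.70], [-0.72, 0.41, 0.56]]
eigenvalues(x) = [(-0.57+0j), (0.56+0.23j), (0.56-0.23j)]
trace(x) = 0.55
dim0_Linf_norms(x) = [0.43, 0.52, 0.5]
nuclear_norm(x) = 1.94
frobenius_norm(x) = 1.19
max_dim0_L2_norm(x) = 0.75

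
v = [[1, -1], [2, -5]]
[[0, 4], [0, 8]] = v @ [[0, 4], [0, 0]]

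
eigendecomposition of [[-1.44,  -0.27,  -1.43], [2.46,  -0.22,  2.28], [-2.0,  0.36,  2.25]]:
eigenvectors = [[0.34, 0.06, -0.3], [-0.91, -0.99, 0.38], [0.25, 0.16, 0.88]]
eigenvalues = [-1.77, -0.73, 3.09]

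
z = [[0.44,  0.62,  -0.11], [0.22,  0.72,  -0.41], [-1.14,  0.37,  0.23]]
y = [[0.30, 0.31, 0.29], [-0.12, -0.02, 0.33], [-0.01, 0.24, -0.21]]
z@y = [[0.06, 0.10, 0.36], [-0.02, -0.04, 0.39], [-0.39, -0.31, -0.26]]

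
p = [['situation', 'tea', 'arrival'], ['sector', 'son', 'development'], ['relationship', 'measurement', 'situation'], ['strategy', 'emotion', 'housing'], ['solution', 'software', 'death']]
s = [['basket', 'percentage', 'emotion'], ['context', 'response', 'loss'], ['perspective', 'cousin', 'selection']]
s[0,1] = 'percentage'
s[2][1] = 'cousin'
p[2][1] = 'measurement'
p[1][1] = 'son'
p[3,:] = ['strategy', 'emotion', 'housing']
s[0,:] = ['basket', 'percentage', 'emotion']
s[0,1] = 'percentage'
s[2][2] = 'selection'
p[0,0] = 'situation'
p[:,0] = ['situation', 'sector', 'relationship', 'strategy', 'solution']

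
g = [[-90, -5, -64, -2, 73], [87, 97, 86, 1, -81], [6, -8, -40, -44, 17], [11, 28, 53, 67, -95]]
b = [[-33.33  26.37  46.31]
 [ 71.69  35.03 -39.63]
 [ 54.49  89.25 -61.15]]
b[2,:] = [54.49, 89.25, -61.15]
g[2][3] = -44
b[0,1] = 26.37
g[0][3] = -2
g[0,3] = -2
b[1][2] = -39.63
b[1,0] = 71.69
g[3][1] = 28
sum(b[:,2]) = -54.47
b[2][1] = 89.25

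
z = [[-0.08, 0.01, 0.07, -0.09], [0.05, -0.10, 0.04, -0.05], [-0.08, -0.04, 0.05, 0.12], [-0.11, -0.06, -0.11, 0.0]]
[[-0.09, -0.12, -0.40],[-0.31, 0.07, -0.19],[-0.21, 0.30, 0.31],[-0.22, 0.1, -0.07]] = z @[[0.84, -0.31, 0.85], [3.2, -1.56, 0.39], [-0.60, 0.23, -0.4], [0.12, 1.64, 3.47]]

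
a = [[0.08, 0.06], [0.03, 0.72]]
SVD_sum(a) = [[0.00, 0.06], [0.04, 0.72]] + [[0.08, -0.0], [-0.01, 0.00]]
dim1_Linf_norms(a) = [0.08, 0.72]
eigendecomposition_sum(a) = [[0.08, -0.01],[-0.0, 0.00]] + [[0.00, 0.07], [0.03, 0.72]]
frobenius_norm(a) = 0.73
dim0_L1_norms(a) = [0.11, 0.78]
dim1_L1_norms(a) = [0.14, 0.75]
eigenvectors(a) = [[-1.00, -0.09], [0.05, -1.00]]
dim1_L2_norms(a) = [0.1, 0.72]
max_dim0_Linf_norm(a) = 0.72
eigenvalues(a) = [0.08, 0.72]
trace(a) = 0.80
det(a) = 0.06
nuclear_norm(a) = 0.80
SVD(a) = [[0.09, 1.00],[1.0, -0.09]] @ diag([0.7234297238336392, 0.07713257855137817]) @ [[0.05, 1.0], [1.00, -0.05]]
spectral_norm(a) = 0.72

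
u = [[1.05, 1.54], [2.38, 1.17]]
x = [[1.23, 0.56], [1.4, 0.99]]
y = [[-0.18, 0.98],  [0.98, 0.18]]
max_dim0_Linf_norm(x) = 1.4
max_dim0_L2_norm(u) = 2.6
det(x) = 0.43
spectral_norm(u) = 3.15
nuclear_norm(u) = 3.92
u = x + y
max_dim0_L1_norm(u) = 3.43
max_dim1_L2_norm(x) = 1.71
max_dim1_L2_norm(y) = 1.0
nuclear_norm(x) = 2.37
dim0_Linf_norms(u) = [2.38, 1.54]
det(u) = -2.44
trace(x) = 2.22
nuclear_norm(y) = 1.99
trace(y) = 0.00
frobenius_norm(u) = 3.24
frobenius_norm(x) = 2.18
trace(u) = 2.22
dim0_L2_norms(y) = [1.0, 1.0]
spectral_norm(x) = 2.17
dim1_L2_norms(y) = [1.0, 1.0]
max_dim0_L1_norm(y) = 1.16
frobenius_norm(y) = 1.41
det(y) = -0.99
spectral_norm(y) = 1.00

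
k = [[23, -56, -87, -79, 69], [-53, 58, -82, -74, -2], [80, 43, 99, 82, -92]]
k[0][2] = -87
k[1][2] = -82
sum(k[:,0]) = 50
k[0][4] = 69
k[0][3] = -79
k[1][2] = -82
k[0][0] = 23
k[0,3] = -79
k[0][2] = -87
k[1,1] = 58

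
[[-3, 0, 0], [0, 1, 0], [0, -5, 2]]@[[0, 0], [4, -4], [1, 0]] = [[0, 0], [4, -4], [-18, 20]]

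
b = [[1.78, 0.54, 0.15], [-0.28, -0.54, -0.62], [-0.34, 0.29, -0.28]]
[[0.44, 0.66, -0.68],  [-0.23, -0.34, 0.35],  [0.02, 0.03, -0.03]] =b @ [[0.15, 0.23, -0.24], [0.30, 0.44, -0.46], [0.04, 0.06, -0.06]]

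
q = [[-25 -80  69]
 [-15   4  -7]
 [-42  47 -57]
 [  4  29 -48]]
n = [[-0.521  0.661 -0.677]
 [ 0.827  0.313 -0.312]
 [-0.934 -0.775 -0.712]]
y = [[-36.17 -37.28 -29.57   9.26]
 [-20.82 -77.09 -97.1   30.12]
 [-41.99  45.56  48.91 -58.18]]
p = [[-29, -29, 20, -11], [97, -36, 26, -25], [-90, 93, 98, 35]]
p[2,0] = -90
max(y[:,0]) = -20.82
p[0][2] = 20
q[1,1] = 4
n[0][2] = -0.677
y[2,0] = -41.99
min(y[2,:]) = -58.18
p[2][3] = 35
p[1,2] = 26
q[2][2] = -57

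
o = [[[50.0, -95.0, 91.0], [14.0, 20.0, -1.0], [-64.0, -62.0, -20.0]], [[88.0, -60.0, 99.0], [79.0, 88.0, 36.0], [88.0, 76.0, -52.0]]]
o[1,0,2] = 99.0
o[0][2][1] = -62.0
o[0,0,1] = -95.0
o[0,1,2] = -1.0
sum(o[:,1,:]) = 236.0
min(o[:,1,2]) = -1.0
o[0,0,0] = 50.0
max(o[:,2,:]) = 88.0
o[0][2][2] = -20.0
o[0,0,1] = -95.0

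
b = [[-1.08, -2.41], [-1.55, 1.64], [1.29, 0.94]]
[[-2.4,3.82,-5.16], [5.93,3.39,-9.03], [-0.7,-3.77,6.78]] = b@ [[-1.88, -2.62, 5.49],[1.84, -0.41, -0.32]]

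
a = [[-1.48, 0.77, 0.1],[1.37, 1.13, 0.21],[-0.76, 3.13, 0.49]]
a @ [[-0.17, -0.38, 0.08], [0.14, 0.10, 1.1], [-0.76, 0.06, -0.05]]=[[0.28, 0.65, 0.72], [-0.23, -0.40, 1.34], [0.2, 0.63, 3.36]]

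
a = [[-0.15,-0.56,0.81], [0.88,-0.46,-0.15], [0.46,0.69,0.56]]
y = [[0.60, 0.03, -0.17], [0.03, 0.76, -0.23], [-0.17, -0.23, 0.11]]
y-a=[[0.75,0.59,-0.98], [-0.85,1.22,-0.08], [-0.63,-0.92,-0.45]]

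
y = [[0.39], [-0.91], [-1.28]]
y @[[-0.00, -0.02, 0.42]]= [[0.00, -0.01, 0.16], [0.0, 0.02, -0.38], [0.0, 0.03, -0.54]]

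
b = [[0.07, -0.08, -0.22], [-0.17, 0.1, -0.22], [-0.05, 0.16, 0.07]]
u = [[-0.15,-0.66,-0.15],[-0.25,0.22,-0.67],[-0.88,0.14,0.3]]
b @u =[[0.20, -0.09, -0.02], [0.19, 0.1, -0.11], [-0.09, 0.08, -0.08]]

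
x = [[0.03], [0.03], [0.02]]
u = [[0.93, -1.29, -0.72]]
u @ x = [[-0.03]]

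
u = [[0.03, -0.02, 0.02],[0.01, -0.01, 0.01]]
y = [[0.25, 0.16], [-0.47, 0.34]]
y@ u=[[0.01, -0.01, 0.01], [-0.01, 0.01, -0.01]]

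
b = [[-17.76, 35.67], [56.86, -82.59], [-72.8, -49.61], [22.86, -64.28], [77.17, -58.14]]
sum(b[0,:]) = 17.91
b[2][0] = -72.8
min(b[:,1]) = -82.59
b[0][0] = -17.76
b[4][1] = -58.14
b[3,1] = -64.28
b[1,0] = 56.86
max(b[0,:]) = 35.67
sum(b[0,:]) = 17.91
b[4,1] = -58.14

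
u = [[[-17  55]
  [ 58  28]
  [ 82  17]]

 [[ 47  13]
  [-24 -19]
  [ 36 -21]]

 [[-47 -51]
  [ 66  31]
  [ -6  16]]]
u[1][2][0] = 36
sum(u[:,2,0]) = 112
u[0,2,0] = 82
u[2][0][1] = -51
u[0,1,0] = 58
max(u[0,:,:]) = 82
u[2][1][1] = 31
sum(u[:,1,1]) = 40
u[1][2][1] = -21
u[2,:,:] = [[-47, -51], [66, 31], [-6, 16]]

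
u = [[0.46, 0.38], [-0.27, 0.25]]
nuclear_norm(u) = 0.96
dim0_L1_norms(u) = [0.73, 0.63]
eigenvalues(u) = [(0.36+0.3j), (0.36-0.3j)]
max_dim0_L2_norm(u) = 0.53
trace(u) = 0.71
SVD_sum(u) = [[0.49, 0.34], [-0.06, -0.04]] + [[-0.03, 0.04],[-0.21, 0.29]]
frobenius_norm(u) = 0.70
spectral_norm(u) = 0.60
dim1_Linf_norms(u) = [0.46, 0.27]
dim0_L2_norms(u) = [0.53, 0.45]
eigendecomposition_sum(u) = [[0.23+0.09j,(0.19-0.22j)],[(-0.13+0.16j),0.12+0.21j]] + [[0.23-0.09j, 0.19+0.22j], [(-0.14-0.16j), (0.12-0.21j)]]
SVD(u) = [[-0.99,0.13],[0.13,0.99]] @ diag([0.5998330179556521, 0.36276762613305824]) @ [[-0.82, -0.57],[-0.57, 0.82]]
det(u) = 0.22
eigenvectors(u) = [[(0.76+0j), (0.76-0j)], [(-0.21+0.61j), -0.21-0.61j]]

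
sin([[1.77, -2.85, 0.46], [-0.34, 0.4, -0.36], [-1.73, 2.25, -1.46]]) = [[0.97,  -1.59,  0.22], [-0.24,  0.26,  -0.28], [-1.14,  1.40,  -1.12]]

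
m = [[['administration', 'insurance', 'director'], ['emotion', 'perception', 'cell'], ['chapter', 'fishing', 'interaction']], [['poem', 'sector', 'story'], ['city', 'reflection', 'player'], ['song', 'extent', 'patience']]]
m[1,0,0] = 'poem'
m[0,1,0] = 'emotion'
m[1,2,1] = 'extent'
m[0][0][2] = 'director'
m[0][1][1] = 'perception'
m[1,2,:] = ['song', 'extent', 'patience']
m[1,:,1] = ['sector', 'reflection', 'extent']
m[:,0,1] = ['insurance', 'sector']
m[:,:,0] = [['administration', 'emotion', 'chapter'], ['poem', 'city', 'song']]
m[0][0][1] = 'insurance'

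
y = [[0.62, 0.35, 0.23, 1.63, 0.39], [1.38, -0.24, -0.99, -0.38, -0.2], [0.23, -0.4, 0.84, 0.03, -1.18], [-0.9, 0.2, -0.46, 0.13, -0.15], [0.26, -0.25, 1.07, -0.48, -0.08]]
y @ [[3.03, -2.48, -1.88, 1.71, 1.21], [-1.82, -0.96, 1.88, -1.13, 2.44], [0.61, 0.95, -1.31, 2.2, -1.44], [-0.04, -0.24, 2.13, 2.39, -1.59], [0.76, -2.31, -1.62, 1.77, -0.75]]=[[1.61, -2.95, 2.03, 5.76, -1.61],  [3.88, -3.58, -2.23, -0.81, 3.26],  [1.04, 3.33, -0.31, 0.68, -1.07],  [-3.49, 1.92, 3.19, -2.73, -0.03],  [1.85, 0.91, -3.25, 1.79, -1.01]]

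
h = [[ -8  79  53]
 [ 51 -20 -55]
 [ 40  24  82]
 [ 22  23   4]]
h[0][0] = -8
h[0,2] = 53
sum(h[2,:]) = 146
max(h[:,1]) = 79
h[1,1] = -20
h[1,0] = 51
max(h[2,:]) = 82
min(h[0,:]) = -8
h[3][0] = 22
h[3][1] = 23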